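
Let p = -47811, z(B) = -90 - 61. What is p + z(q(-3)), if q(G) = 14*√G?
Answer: -47962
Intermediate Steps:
z(B) = -151
p + z(q(-3)) = -47811 - 151 = -47962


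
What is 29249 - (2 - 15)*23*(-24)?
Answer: 22073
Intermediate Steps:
29249 - (2 - 15)*23*(-24) = 29249 - (-13*23)*(-24) = 29249 - (-299)*(-24) = 29249 - 1*7176 = 29249 - 7176 = 22073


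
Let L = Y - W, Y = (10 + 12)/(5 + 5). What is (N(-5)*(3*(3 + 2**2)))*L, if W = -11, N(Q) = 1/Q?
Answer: -1386/25 ≈ -55.440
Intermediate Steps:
Y = 11/5 (Y = 22/10 = 22*(1/10) = 11/5 ≈ 2.2000)
L = 66/5 (L = 11/5 - 1*(-11) = 11/5 + 11 = 66/5 ≈ 13.200)
(N(-5)*(3*(3 + 2**2)))*L = ((3*(3 + 2**2))/(-5))*(66/5) = -3*(3 + 4)/5*(66/5) = -3*7/5*(66/5) = -1/5*21*(66/5) = -21/5*66/5 = -1386/25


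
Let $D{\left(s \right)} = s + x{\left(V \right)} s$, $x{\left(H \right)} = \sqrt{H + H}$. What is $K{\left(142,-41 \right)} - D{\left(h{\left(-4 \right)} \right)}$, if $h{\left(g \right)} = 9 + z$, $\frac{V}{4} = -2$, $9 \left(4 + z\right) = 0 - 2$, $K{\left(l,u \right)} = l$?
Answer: $\frac{1235}{9} - \frac{172 i}{9} \approx 137.22 - 19.111 i$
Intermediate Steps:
$z = - \frac{38}{9}$ ($z = -4 + \frac{0 - 2}{9} = -4 + \frac{1}{9} \left(-2\right) = -4 - \frac{2}{9} = - \frac{38}{9} \approx -4.2222$)
$V = -8$ ($V = 4 \left(-2\right) = -8$)
$x{\left(H \right)} = \sqrt{2} \sqrt{H}$ ($x{\left(H \right)} = \sqrt{2 H} = \sqrt{2} \sqrt{H}$)
$h{\left(g \right)} = \frac{43}{9}$ ($h{\left(g \right)} = 9 - \frac{38}{9} = \frac{43}{9}$)
$D{\left(s \right)} = s + 4 i s$ ($D{\left(s \right)} = s + \sqrt{2} \sqrt{-8} s = s + \sqrt{2} \cdot 2 i \sqrt{2} s = s + 4 i s$)
$K{\left(142,-41 \right)} - D{\left(h{\left(-4 \right)} \right)} = 142 - \frac{43 \left(1 + 4 i\right)}{9} = 142 - \left(\frac{43}{9} + \frac{172 i}{9}\right) = \frac{1235}{9} - \frac{172 i}{9}$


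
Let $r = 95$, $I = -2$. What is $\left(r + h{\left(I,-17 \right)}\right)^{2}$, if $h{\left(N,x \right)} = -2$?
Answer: $8649$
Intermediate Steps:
$\left(r + h{\left(I,-17 \right)}\right)^{2} = \left(95 - 2\right)^{2} = 93^{2} = 8649$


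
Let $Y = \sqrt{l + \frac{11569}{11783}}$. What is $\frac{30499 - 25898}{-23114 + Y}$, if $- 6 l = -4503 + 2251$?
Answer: $- \frac{3759278272386}{18885437249239} - \frac{4601 \sqrt{470225300385}}{18885437249239} \approx -0.19922$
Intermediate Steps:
$l = \frac{1126}{3}$ ($l = - \frac{-4503 + 2251}{6} = \left(- \frac{1}{6}\right) \left(-2252\right) = \frac{1126}{3} \approx 375.33$)
$Y = \frac{\sqrt{470225300385}}{35349}$ ($Y = \sqrt{\frac{1126}{3} + \frac{11569}{11783}} = \sqrt{\frac{13302365}{35349}} = \frac{\sqrt{470225300385}}{35349} \approx 19.399$)
$\frac{30499 - 25898}{-23114 + Y} = \frac{30499 - 25898}{-23114 + \frac{\sqrt{470225300385}}{35349}} = \frac{4601}{-23114 + \frac{\sqrt{470225300385}}{35349}}$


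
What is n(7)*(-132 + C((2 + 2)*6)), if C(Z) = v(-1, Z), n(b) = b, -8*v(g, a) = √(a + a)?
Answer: -924 - 7*√3/2 ≈ -930.06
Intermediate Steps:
v(g, a) = -√2*√a/8 (v(g, a) = -√(a + a)/8 = -√2*√a/8)
C(Z) = -√2*√Z/8
n(7)*(-132 + C((2 + 2)*6)) = 7*(-132 - √2*√((2 + 2)*6)/8) = 7*(-132 - √2*√(4*6)/8) = 7*(-132 - √2*√24/8) = 7*(-132 - √2*2*√6/8) = 7*(-132 - √3/2) = -924 - 7*√3/2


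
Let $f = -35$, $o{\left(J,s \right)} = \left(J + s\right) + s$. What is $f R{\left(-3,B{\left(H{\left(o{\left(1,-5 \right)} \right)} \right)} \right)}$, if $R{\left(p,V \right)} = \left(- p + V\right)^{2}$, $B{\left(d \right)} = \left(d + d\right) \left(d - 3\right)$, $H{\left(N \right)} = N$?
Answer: $-1678635$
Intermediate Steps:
$o{\left(J,s \right)} = J + 2 s$
$B{\left(d \right)} = 2 d \left(-3 + d\right)$
$R{\left(p,V \right)} = \left(V - p\right)^{2}$
$f R{\left(-3,B{\left(H{\left(o{\left(1,-5 \right)} \right)} \right)} \right)} = - 35 \left(2 \left(1 + 2 \left(-5\right)\right) \left(-3 + \left(1 + 2 \left(-5\right)\right)\right) - -3\right)^{2} = - 35 \left(2 \left(1 - 10\right) \left(-3 + \left(1 - 10\right)\right) + 3\right)^{2} = - 35 \left(2 \left(-9\right) \left(-3 - 9\right) + 3\right)^{2} = - 35 \left(2 \left(-9\right) \left(-12\right) + 3\right)^{2} = - 35 \left(216 + 3\right)^{2} = - 35 \cdot 219^{2} = \left(-35\right) 47961 = -1678635$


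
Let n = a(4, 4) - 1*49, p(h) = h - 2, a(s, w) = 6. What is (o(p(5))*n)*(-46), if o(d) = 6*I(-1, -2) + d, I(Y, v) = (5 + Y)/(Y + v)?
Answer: -9890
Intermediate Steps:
p(h) = -2 + h
I(Y, v) = (5 + Y)/(Y + v)
n = -43 (n = 6 - 1*49 = 6 - 49 = -43)
o(d) = -8 + d (o(d) = 6*((5 - 1)/(-1 - 2)) + d = 6*(4/(-3)) + d = 6*(-1/3*4) + d = 6*(-4/3) + d = -8 + d)
(o(p(5))*n)*(-46) = ((-8 + (-2 + 5))*(-43))*(-46) = ((-8 + 3)*(-43))*(-46) = -5*(-43)*(-46) = 215*(-46) = -9890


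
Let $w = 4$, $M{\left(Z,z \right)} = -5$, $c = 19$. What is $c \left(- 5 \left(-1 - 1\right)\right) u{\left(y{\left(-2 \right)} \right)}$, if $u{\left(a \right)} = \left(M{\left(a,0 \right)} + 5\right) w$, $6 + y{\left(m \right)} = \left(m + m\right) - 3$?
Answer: $0$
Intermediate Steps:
$y{\left(m \right)} = -9 + 2 m$ ($y{\left(m \right)} = -6 + \left(\left(m + m\right) - 3\right) = -6 + \left(2 m - 3\right) = -6 + \left(-3 + 2 m\right) = -9 + 2 m$)
$u{\left(a \right)} = 0$ ($u{\left(a \right)} = \left(-5 + 5\right) 4 = 0 \cdot 4 = 0$)
$c \left(- 5 \left(-1 - 1\right)\right) u{\left(y{\left(-2 \right)} \right)} = 19 \left(- 5 \left(-1 - 1\right)\right) 0 = 19 \left(\left(-5\right) \left(-2\right)\right) 0 = 19 \cdot 10 \cdot 0 = 190 \cdot 0 = 0$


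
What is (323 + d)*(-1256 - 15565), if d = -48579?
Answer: 811714176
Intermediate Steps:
(323 + d)*(-1256 - 15565) = (323 - 48579)*(-1256 - 15565) = -48256*(-16821) = 811714176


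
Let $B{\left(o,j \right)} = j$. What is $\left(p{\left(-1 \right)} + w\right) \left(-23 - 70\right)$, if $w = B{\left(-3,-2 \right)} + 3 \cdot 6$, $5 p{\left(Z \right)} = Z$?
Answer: $- \frac{7347}{5} \approx -1469.4$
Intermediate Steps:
$p{\left(Z \right)} = \frac{Z}{5}$
$w = 16$ ($w = -2 + 3 \cdot 6 = -2 + 18 = 16$)
$\left(p{\left(-1 \right)} + w\right) \left(-23 - 70\right) = \left(\frac{1}{5} \left(-1\right) + 16\right) \left(-23 - 70\right) = \left(- \frac{1}{5} + 16\right) \left(-23 - 70\right) = \frac{79}{5} \left(-93\right) = - \frac{7347}{5}$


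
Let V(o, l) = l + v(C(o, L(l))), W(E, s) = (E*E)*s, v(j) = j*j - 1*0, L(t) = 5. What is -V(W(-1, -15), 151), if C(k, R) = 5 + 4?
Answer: -232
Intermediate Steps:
C(k, R) = 9
v(j) = j² (v(j) = j² + 0 = j²)
W(E, s) = s*E² (W(E, s) = E²*s = s*E²)
V(o, l) = 81 + l (V(o, l) = l + 9² = l + 81 = 81 + l)
-V(W(-1, -15), 151) = -(81 + 151) = -1*232 = -232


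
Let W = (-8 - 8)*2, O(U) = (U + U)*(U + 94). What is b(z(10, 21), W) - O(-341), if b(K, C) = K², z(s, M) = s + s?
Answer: -168054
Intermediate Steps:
z(s, M) = 2*s
O(U) = 2*U*(94 + U) (O(U) = (2*U)*(94 + U) = 2*U*(94 + U))
W = -32 (W = -16*2 = -32)
b(z(10, 21), W) - O(-341) = (2*10)² - 2*(-341)*(94 - 341) = 20² - 2*(-341)*(-247) = 400 - 1*168454 = 400 - 168454 = -168054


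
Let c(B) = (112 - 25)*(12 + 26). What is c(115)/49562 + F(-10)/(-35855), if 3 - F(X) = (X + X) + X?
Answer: 58450542/888522755 ≈ 0.065784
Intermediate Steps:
c(B) = 3306 (c(B) = 87*38 = 3306)
F(X) = 3 - 3*X (F(X) = 3 - ((X + X) + X) = 3 - (2*X + X) = 3 - 3*X)
c(115)/49562 + F(-10)/(-35855) = 3306/49562 + (3 - 3*(-10))/(-35855) = 3306*(1/49562) + (3 + 30)*(-1/35855) = 1653/24781 + 33*(-1/35855) = 1653/24781 - 33/35855 = 58450542/888522755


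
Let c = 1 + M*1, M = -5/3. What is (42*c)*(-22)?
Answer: 616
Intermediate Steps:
M = -5/3 (M = -5*⅓ = -5/3 ≈ -1.6667)
c = -⅔ (c = 1 - 5/3*1 = 1 - 5/3 = -⅔ ≈ -0.66667)
(42*c)*(-22) = (42*(-⅔))*(-22) = -28*(-22) = 616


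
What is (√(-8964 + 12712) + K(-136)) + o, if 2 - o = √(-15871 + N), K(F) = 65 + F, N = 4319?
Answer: -69 + 2*√937 - 76*I*√2 ≈ -7.7791 - 107.48*I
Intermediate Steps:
o = 2 - 76*I*√2 (o = 2 - √(-15871 + 4319) = 2 - √(-11552) = 2 - 76*I*√2 ≈ 2.0 - 107.48*I)
(√(-8964 + 12712) + K(-136)) + o = (√(-8964 + 12712) + (65 - 136)) + (2 - 76*I*√2) = (√3748 - 71) + (2 - 76*I*√2) = (2*√937 - 71) + (2 - 76*I*√2) = (-71 + 2*√937) + (2 - 76*I*√2) = -69 + 2*√937 - 76*I*√2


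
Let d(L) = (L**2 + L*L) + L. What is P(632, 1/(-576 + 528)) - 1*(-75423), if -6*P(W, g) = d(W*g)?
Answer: 2034920/27 ≈ 75367.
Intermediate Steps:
d(L) = L + 2*L**2 (d(L) = (L**2 + L**2) + L = 2*L**2 + L = L + 2*L**2)
P(W, g) = -W*g*(1 + 2*W*g)/6 (P(W, g) = -W*g*(1 + 2*(W*g))/6 = -W*g*(1 + 2*W*g)/6)
P(632, 1/(-576 + 528)) - 1*(-75423) = -1/6*632*(1 + 2*632/(-576 + 528))/(-576 + 528) - 1*(-75423) = -1/6*632*(1 + 2*632/(-48))/(-48) + 75423 = -1/6*632*(-1/48)*(1 + 2*632*(-1/48)) + 75423 = -1/6*632*(-1/48)*(1 - 79/3) + 75423 = -1/6*632*(-1/48)*(-76/3) + 75423 = -1501/27 + 75423 = 2034920/27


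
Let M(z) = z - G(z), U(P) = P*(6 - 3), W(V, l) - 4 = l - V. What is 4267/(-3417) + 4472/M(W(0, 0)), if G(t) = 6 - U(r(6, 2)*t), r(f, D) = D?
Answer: 446675/2211 ≈ 202.02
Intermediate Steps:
W(V, l) = 4 + l - V (W(V, l) = 4 + (l - V) = 4 + l - V)
U(P) = 3*P (U(P) = P*3 = 3*P)
G(t) = 6 - 6*t (G(t) = 6 - 3*2*t = 6 - 6*t)
M(z) = -6 + 7*z (M(z) = z - (6 - 6*z) = z + (-6 + 6*z) = -6 + 7*z)
4267/(-3417) + 4472/M(W(0, 0)) = 4267/(-3417) + 4472/(-6 + 7*(4 + 0 - 1*0)) = 4267*(-1/3417) + 4472/(-6 + 7*(4 + 0 + 0)) = -251/201 + 4472/(-6 + 7*4) = -251/201 + 4472/(-6 + 28) = -251/201 + 4472/22 = -251/201 + 4472*(1/22) = -251/201 + 2236/11 = 446675/2211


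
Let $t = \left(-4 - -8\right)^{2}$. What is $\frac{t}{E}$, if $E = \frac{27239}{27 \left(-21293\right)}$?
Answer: $- \frac{9198576}{27239} \approx -337.7$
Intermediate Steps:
$E = - \frac{27239}{574911}$ ($E = \frac{27239}{-574911} = 27239 \left(- \frac{1}{574911}\right) = - \frac{27239}{574911} \approx -0.047379$)
$t = 16$ ($t = \left(-4 + \left(-7 + 15\right)\right)^{2} = \left(-4 + 8\right)^{2} = 4^{2} = 16$)
$\frac{t}{E} = \frac{16}{- \frac{27239}{574911}} = 16 \left(- \frac{574911}{27239}\right) = - \frac{9198576}{27239}$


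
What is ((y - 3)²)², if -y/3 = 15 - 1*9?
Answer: 194481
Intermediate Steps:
y = -18 (y = -3*(15 - 1*9) = -3*(15 - 9) = -3*6 = -18)
((y - 3)²)² = ((-18 - 3)²)² = ((-21)²)² = 441² = 194481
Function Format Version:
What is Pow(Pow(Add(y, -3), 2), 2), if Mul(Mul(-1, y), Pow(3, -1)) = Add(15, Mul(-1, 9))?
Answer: 194481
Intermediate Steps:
y = -18 (y = Mul(-3, Add(15, Mul(-1, 9))) = Mul(-3, Add(15, -9)) = Mul(-3, 6) = -18)
Pow(Pow(Add(y, -3), 2), 2) = Pow(Pow(Add(-18, -3), 2), 2) = Pow(Pow(-21, 2), 2) = Pow(441, 2) = 194481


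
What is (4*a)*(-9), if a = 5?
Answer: -180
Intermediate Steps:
(4*a)*(-9) = (4*5)*(-9) = 20*(-9) = -180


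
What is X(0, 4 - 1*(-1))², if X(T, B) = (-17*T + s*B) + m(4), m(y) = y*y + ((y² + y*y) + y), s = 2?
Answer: 3844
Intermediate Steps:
m(y) = y + 3*y² (m(y) = y² + ((y² + y²) + y) = y² + (2*y² + y) = y² + (y + 2*y²) = y + 3*y²)
X(T, B) = 52 - 17*T + 2*B (X(T, B) = (-17*T + 2*B) + 4*(1 + 3*4) = (-17*T + 2*B) + 4*(1 + 12) = (-17*T + 2*B) + 4*13 = (-17*T + 2*B) + 52 = 52 - 17*T + 2*B)
X(0, 4 - 1*(-1))² = (52 - 17*0 + 2*(4 - 1*(-1)))² = (52 + 0 + 2*(4 + 1))² = (52 + 0 + 2*5)² = (52 + 0 + 10)² = 62² = 3844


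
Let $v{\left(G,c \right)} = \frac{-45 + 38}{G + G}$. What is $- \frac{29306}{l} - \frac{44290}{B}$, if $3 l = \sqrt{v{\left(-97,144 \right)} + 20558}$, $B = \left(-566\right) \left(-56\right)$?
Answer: $- \frac{22145}{15848} - \frac{87918 \sqrt{773722246}}{3988259} \approx -614.58$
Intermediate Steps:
$v{\left(G,c \right)} = - \frac{7}{2 G}$
$B = 31696$
$l = \frac{\sqrt{773722246}}{582}$ ($l = \frac{\sqrt{- \frac{7}{2 \left(-97\right)} + 20558}}{3} = \frac{\sqrt{\left(- \frac{7}{2}\right) \left(- \frac{1}{97}\right) + 20558}}{3} = \frac{\sqrt{\frac{7}{194} + 20558}}{3} = \frac{\sqrt{\frac{3988259}{194}}}{3} = \frac{\frac{1}{194} \sqrt{773722246}}{3} = \frac{\sqrt{773722246}}{582} \approx 47.794$)
$- \frac{29306}{l} - \frac{44290}{B} = - \frac{29306}{\frac{1}{582} \sqrt{773722246}} - \frac{44290}{31696} = - 29306 \frac{3 \sqrt{773722246}}{3988259} - \frac{22145}{15848} = - \frac{87918 \sqrt{773722246}}{3988259} - \frac{22145}{15848} = - \frac{22145}{15848} - \frac{87918 \sqrt{773722246}}{3988259}$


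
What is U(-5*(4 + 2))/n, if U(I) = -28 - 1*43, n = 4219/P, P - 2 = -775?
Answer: 54883/4219 ≈ 13.009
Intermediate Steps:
P = -773 (P = 2 - 775 = -773)
n = -4219/773 (n = 4219/(-773) = 4219*(-1/773) = -4219/773 ≈ -5.4580)
U(I) = -71 (U(I) = -28 - 43 = -71)
U(-5*(4 + 2))/n = -71/(-4219/773) = -71*(-773/4219) = 54883/4219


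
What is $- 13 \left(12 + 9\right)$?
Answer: $-273$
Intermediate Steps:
$- 13 \left(12 + 9\right) = \left(-13\right) 21 = -273$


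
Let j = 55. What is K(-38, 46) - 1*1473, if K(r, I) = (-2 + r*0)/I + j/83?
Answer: -2810775/1909 ≈ -1472.4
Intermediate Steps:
K(r, I) = 55/83 - 2/I (K(r, I) = (-2 + r*0)/I + 55/83 = (-2 + 0)/I + 55*(1/83) = -2/I + 55/83 = 55/83 - 2/I)
K(-38, 46) - 1*1473 = (55/83 - 2/46) - 1*1473 = (55/83 - 2*1/46) - 1473 = (55/83 - 1/23) - 1473 = 1182/1909 - 1473 = -2810775/1909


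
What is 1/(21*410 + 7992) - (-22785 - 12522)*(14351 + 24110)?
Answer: 22544561833255/16602 ≈ 1.3579e+9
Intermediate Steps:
1/(21*410 + 7992) - (-22785 - 12522)*(14351 + 24110) = 1/(8610 + 7992) - (-35307)*38461 = 1/16602 - 1*(-1357942527) = 1/16602 + 1357942527 = 22544561833255/16602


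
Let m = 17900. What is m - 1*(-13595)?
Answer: 31495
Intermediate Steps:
m - 1*(-13595) = 17900 - 1*(-13595) = 17900 + 13595 = 31495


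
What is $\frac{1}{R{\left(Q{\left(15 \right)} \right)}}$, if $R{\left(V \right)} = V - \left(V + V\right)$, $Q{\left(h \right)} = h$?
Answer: $- \frac{1}{15} \approx -0.066667$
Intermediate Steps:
$R{\left(V \right)} = - V$ ($R{\left(V \right)} = V - 2 V = - V$)
$\frac{1}{R{\left(Q{\left(15 \right)} \right)}} = \frac{1}{\left(-1\right) 15} = \frac{1}{-15} = - \frac{1}{15}$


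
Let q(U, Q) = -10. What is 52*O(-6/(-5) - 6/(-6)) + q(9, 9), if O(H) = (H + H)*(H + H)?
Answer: 24918/25 ≈ 996.72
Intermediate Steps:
O(H) = 4*H² (O(H) = (2*H)*(2*H) = 4*H²)
52*O(-6/(-5) - 6/(-6)) + q(9, 9) = 52*(4*(-6/(-5) - 6/(-6))²) - 10 = 52*(4*(-6*(-⅕) - 6*(-⅙))²) - 10 = 52*(4*(6/5 + 1)²) - 10 = 52*(4*(11/5)²) - 10 = 52*(4*(121/25)) - 10 = 52*(484/25) - 10 = 25168/25 - 10 = 24918/25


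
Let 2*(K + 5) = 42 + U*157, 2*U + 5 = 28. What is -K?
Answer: -3675/4 ≈ -918.75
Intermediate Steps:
U = 23/2 (U = -5/2 + (½)*28 = -5/2 + 14 = 23/2 ≈ 11.500)
K = 3675/4 (K = -5 + (42 + (23/2)*157)/2 = -5 + (42 + 3611/2)/2 = -5 + (½)*(3695/2) = -5 + 3695/4 = 3675/4 ≈ 918.75)
-K = -1*3675/4 = -3675/4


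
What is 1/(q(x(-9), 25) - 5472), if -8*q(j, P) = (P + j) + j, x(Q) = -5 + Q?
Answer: -8/43773 ≈ -0.00018276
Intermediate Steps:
q(j, P) = -j/4 - P/8 (q(j, P) = -((P + j) + j)/8 = -(P + 2*j)/8 = -j/4 - P/8)
1/(q(x(-9), 25) - 5472) = 1/((-(-5 - 9)/4 - 1/8*25) - 5472) = 1/((-1/4*(-14) - 25/8) - 5472) = 1/((7/2 - 25/8) - 5472) = 1/(3/8 - 5472) = 1/(-43773/8) = -8/43773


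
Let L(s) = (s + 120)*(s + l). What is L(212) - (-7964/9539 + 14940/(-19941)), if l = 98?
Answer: 6525818481288/63405733 ≈ 1.0292e+5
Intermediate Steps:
L(s) = (98 + s)*(120 + s) (L(s) = (s + 120)*(s + 98) = (120 + s)*(98 + s) = (98 + s)*(120 + s))
L(212) - (-7964/9539 + 14940/(-19941)) = (11760 + 212² + 218*212) - (-7964/9539 + 14940/(-19941)) = (11760 + 44944 + 46216) - (-7964*1/9539 + 14940*(-1/19941)) = 102920 - (-7964/9539 - 4980/6647) = 102920 - 1*(-100440928/63405733) = 102920 + 100440928/63405733 = 6525818481288/63405733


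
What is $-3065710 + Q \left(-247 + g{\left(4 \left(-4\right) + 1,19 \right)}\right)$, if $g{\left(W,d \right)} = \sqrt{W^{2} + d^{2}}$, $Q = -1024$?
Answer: $-2812782 - 1024 \sqrt{586} \approx -2.8376 \cdot 10^{6}$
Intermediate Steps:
$-3065710 + Q \left(-247 + g{\left(4 \left(-4\right) + 1,19 \right)}\right) = -3065710 - 1024 \left(-247 + \sqrt{\left(4 \left(-4\right) + 1\right)^{2} + 19^{2}}\right) = -3065710 - 1024 \left(-247 + \sqrt{\left(-16 + 1\right)^{2} + 361}\right) = -3065710 - 1024 \left(-247 + \sqrt{\left(-15\right)^{2} + 361}\right) = -3065710 - 1024 \left(-247 + \sqrt{225 + 361}\right) = -3065710 - 1024 \left(-247 + \sqrt{586}\right) = -3065710 + \left(252928 - 1024 \sqrt{586}\right) = -2812782 - 1024 \sqrt{586}$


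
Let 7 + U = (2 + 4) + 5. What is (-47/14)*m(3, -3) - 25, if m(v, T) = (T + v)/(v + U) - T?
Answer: -491/14 ≈ -35.071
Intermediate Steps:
U = 4 (U = -7 + ((2 + 4) + 5) = -7 + (6 + 5) = -7 + 11 = 4)
m(v, T) = -T + (T + v)/(4 + v) (m(v, T) = (T + v)/(v + 4) - T = (T + v)/(4 + v) - T = -T + (T + v)/(4 + v))
(-47/14)*m(3, -3) - 25 = (-47/14)*((3 - 3*(-3) - 1*(-3)*3)/(4 + 3)) - 25 = (-47*1/14)*((3 + 9 + 9)/7) - 25 = -47*21/98 - 25 = -47/14*3 - 25 = -141/14 - 25 = -491/14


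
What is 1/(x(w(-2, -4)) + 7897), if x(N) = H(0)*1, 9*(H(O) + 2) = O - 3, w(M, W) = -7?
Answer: 3/23684 ≈ 0.00012667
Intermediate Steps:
H(O) = -7/3 + O/9 (H(O) = -2 + (O - 3)/9 = -2 + (-3 + O)/9 = -2 + (-⅓ + O/9) = -7/3 + O/9)
x(N) = -7/3 (x(N) = (-7/3 + (⅑)*0)*1 = (-7/3 + 0)*1 = -7/3*1 = -7/3)
1/(x(w(-2, -4)) + 7897) = 1/(-7/3 + 7897) = 1/(23684/3) = 3/23684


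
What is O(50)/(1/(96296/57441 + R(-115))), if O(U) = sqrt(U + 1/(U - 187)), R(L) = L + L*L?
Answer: 753147806*sqrt(104257)/2623139 ≈ 92707.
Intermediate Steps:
R(L) = L + L**2
O(U) = sqrt(U + 1/(-187 + U))
O(50)/(1/(96296/57441 + R(-115))) = sqrt((1 + 50*(-187 + 50))/(-187 + 50))/(1/(96296/57441 - 115*(1 - 115))) = sqrt((1 + 50*(-137))/(-137))/(1/(96296*(1/57441) - 115*(-114))) = sqrt(-(1 - 6850)/137)/(1/(96296/57441 + 13110)) = sqrt(-1/137*(-6849))/(1/(753147806/57441)) = sqrt(6849/137)/(57441/753147806) = (3*sqrt(104257)/137)*(753147806/57441) = 753147806*sqrt(104257)/2623139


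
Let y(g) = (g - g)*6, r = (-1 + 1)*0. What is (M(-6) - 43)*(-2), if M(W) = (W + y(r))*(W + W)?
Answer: -58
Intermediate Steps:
r = 0 (r = 0*0 = 0)
y(g) = 0 (y(g) = 0*6 = 0)
M(W) = 2*W² (M(W) = (W + 0)*(W + W) = W*(2*W) = 2*W²)
(M(-6) - 43)*(-2) = (2*(-6)² - 43)*(-2) = (2*36 - 43)*(-2) = (72 - 43)*(-2) = 29*(-2) = -58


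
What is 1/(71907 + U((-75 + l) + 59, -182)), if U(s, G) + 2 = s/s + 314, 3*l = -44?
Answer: 1/72220 ≈ 1.3847e-5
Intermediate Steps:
l = -44/3 (l = (⅓)*(-44) = -44/3 ≈ -14.667)
U(s, G) = 313 (U(s, G) = -2 + (s/s + 314) = -2 + (1 + 314) = -2 + 315 = 313)
1/(71907 + U((-75 + l) + 59, -182)) = 1/(71907 + 313) = 1/72220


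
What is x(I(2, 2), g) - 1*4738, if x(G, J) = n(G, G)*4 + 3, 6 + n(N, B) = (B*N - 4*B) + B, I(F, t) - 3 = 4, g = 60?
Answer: -4647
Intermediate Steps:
I(F, t) = 7 (I(F, t) = 3 + 4 = 7)
n(N, B) = -6 - 3*B + B*N (n(N, B) = -6 + ((B*N - 4*B) + B) = -6 + ((-4*B + B*N) + B) = -6 + (-3*B + B*N) = -6 - 3*B + B*N)
x(G, J) = -21 - 12*G + 4*G² (x(G, J) = (-6 - 3*G + G*G)*4 + 3 = (-6 - 3*G + G²)*4 + 3 = (-6 + G² - 3*G)*4 + 3 = (-24 - 12*G + 4*G²) + 3 = -21 - 12*G + 4*G²)
x(I(2, 2), g) - 1*4738 = (-21 - 12*7 + 4*7²) - 1*4738 = (-21 - 84 + 4*49) - 4738 = (-21 - 84 + 196) - 4738 = 91 - 4738 = -4647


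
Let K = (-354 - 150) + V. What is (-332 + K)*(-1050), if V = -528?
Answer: 1432200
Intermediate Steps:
K = -1032 (K = (-354 - 150) - 528 = -504 - 528 = -1032)
(-332 + K)*(-1050) = (-332 - 1032)*(-1050) = -1364*(-1050) = 1432200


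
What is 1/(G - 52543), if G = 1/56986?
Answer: -56986/2994215397 ≈ -1.9032e-5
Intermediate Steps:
G = 1/56986 ≈ 1.7548e-5
1/(G - 52543) = 1/(1/56986 - 52543) = 1/(-2994215397/56986) = -56986/2994215397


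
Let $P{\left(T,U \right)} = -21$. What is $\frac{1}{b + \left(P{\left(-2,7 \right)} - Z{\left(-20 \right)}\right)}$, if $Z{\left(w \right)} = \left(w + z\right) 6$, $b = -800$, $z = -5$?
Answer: $- \frac{1}{671} \approx -0.0014903$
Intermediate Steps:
$Z{\left(w \right)} = -30 + 6 w$ ($Z{\left(w \right)} = \left(w - 5\right) 6 = \left(-5 + w\right) 6 = -30 + 6 w$)
$\frac{1}{b + \left(P{\left(-2,7 \right)} - Z{\left(-20 \right)}\right)} = \frac{1}{-800 - \left(-9 - 120\right)} = \frac{1}{-800 - -129} = \frac{1}{-800 + \left(-21 + 150\right)} = \frac{1}{-800 + 129} = \frac{1}{-671} = - \frac{1}{671}$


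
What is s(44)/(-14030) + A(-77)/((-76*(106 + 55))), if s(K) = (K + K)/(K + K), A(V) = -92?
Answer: 13897/1865990 ≈ 0.0074475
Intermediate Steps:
s(K) = 1 (s(K) = (2*K)/((2*K)) = (2*K)*(1/(2*K)) = 1)
s(44)/(-14030) + A(-77)/((-76*(106 + 55))) = 1/(-14030) - 92*(-1/(76*(106 + 55))) = 1*(-1/14030) - 92/((-76*161)) = -1/14030 - 92/(-12236) = -1/14030 - 92*(-1/12236) = -1/14030 + 1/133 = 13897/1865990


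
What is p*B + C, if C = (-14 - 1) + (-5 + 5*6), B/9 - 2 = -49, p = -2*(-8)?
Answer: -6758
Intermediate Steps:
p = 16
B = -423 (B = 18 + 9*(-49) = 18 - 441 = -423)
C = 10 (C = -15 + (-5 + 30) = -15 + 25 = 10)
p*B + C = 16*(-423) + 10 = -6768 + 10 = -6758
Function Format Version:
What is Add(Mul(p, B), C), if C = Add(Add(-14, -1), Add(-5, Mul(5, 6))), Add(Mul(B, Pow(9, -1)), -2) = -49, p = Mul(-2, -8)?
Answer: -6758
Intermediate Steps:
p = 16
B = -423 (B = Add(18, Mul(9, -49)) = Add(18, -441) = -423)
C = 10 (C = Add(-15, Add(-5, 30)) = Add(-15, 25) = 10)
Add(Mul(p, B), C) = Add(Mul(16, -423), 10) = Add(-6768, 10) = -6758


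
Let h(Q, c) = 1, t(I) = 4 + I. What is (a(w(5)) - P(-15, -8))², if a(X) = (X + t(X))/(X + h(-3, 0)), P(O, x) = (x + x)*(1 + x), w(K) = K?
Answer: 108241/9 ≈ 12027.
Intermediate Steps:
P(O, x) = 2*x*(1 + x) (P(O, x) = (2*x)*(1 + x) = 2*x*(1 + x))
a(X) = (4 + 2*X)/(1 + X) (a(X) = (X + (4 + X))/(X + 1) = (4 + 2*X)/(1 + X))
(a(w(5)) - P(-15, -8))² = (2*(2 + 5)/(1 + 5) - 2*(-8)*(1 - 8))² = (2*7/6 - 2*(-8)*(-7))² = (2*(⅙)*7 - 1*112)² = (7/3 - 112)² = (-329/3)² = 108241/9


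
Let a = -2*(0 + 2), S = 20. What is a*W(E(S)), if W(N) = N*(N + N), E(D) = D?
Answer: -3200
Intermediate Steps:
W(N) = 2*N² (W(N) = N*(2*N) = 2*N²)
a = -4 (a = -2*2 = -4)
a*W(E(S)) = -8*20² = -8*400 = -4*800 = -3200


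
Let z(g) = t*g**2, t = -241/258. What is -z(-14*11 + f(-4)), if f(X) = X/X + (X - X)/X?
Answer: 1880523/86 ≈ 21867.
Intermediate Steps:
f(X) = 1 (f(X) = 1 + 0/X = 1 + 0 = 1)
t = -241/258 (t = -241*1/258 = -241/258 ≈ -0.93411)
z(g) = -241*g**2/258
-z(-14*11 + f(-4)) = -(-241)*(-14*11 + 1)**2/258 = -(-241)*(-154 + 1)**2/258 = -(-241)*(-153)**2/258 = -(-241)*23409/258 = -1*(-1880523/86) = 1880523/86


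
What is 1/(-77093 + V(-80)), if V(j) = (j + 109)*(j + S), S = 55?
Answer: -1/77818 ≈ -1.2850e-5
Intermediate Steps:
V(j) = (55 + j)*(109 + j) (V(j) = (j + 109)*(j + 55) = (109 + j)*(55 + j) = (55 + j)*(109 + j))
1/(-77093 + V(-80)) = 1/(-77093 + (5995 + (-80)² + 164*(-80))) = 1/(-77093 + (5995 + 6400 - 13120)) = 1/(-77093 - 725) = 1/(-77818) = -1/77818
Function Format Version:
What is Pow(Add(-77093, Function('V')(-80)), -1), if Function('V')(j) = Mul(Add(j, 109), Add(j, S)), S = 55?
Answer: Rational(-1, 77818) ≈ -1.2850e-5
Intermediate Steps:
Function('V')(j) = Mul(Add(55, j), Add(109, j)) (Function('V')(j) = Mul(Add(j, 109), Add(j, 55)) = Mul(Add(109, j), Add(55, j)) = Mul(Add(55, j), Add(109, j)))
Pow(Add(-77093, Function('V')(-80)), -1) = Pow(Add(-77093, Add(5995, Pow(-80, 2), Mul(164, -80))), -1) = Pow(Add(-77093, Add(5995, 6400, -13120)), -1) = Pow(Add(-77093, -725), -1) = Pow(-77818, -1) = Rational(-1, 77818)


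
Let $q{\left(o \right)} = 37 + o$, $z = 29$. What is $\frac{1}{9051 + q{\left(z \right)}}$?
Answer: $\frac{1}{9117} \approx 0.00010969$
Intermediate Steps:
$\frac{1}{9051 + q{\left(z \right)}} = \frac{1}{9051 + \left(37 + 29\right)} = \frac{1}{9051 + 66} = \frac{1}{9117}$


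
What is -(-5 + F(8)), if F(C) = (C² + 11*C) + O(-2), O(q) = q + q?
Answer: -143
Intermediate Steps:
O(q) = 2*q
F(C) = -4 + C² + 11*C (F(C) = (C² + 11*C) + 2*(-2) = (C² + 11*C) - 4 = -4 + C² + 11*C)
-(-5 + F(8)) = -(-5 + (-4 + 8² + 11*8)) = -(-5 + (-4 + 64 + 88)) = -(-5 + 148) = -1*143 = -143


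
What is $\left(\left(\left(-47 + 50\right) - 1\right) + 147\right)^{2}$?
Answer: $22201$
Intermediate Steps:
$\left(\left(\left(-47 + 50\right) - 1\right) + 147\right)^{2} = \left(\left(3 - 1\right) + 147\right)^{2} = \left(2 + 147\right)^{2} = 149^{2} = 22201$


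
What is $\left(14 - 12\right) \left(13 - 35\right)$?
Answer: $-44$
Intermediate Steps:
$\left(14 - 12\right) \left(13 - 35\right) = 2 \left(-22\right) = -44$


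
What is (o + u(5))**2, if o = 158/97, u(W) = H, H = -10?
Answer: 659344/9409 ≈ 70.076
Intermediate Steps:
u(W) = -10
o = 158/97 (o = 158*(1/97) = 158/97 ≈ 1.6289)
(o + u(5))**2 = (158/97 - 10)**2 = (-812/97)**2 = 659344/9409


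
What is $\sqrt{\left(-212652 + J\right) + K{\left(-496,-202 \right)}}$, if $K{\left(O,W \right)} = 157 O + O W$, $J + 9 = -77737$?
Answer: $i \sqrt{268078} \approx 517.76 i$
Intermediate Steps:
$J = -77746$ ($J = -9 - 77737 = -77746$)
$\sqrt{\left(-212652 + J\right) + K{\left(-496,-202 \right)}} = \sqrt{\left(-212652 - 77746\right) - 496 \left(157 - 202\right)} = \sqrt{-290398 - -22320} = \sqrt{-290398 + 22320} = \sqrt{-268078} = i \sqrt{268078}$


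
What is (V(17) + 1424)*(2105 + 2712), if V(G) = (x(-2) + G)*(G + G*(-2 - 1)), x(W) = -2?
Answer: 4402738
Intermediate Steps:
V(G) = -2*G*(-2 + G) (V(G) = (-2 + G)*(G + G*(-2 - 1)) = (-2 + G)*(G + G*(-3)) = (-2 + G)*(G - 3*G) = (-2 + G)*(-2*G) = -2*G*(-2 + G))
(V(17) + 1424)*(2105 + 2712) = (2*17*(2 - 1*17) + 1424)*(2105 + 2712) = (2*17*(2 - 17) + 1424)*4817 = (2*17*(-15) + 1424)*4817 = (-510 + 1424)*4817 = 914*4817 = 4402738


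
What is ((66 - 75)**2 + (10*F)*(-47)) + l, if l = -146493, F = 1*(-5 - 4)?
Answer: -142182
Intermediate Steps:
F = -9 (F = 1*(-9) = -9)
((66 - 75)**2 + (10*F)*(-47)) + l = ((66 - 75)**2 + (10*(-9))*(-47)) - 146493 = ((-9)**2 - 90*(-47)) - 146493 = (81 + 4230) - 146493 = 4311 - 146493 = -142182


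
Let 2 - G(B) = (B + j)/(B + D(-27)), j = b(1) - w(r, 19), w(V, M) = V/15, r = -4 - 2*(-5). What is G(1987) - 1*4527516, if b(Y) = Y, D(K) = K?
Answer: -22184823569/4900 ≈ -4.5275e+6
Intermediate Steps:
r = 6 (r = -4 + 10 = 6)
w(V, M) = V/15 (w(V, M) = V*(1/15) = V/15)
j = ⅗ (j = 1 - 6/15 = 1 - 1*⅖ = 1 - ⅖ = ⅗ ≈ 0.60000)
G(B) = 2 - (⅗ + B)/(-27 + B) (G(B) = 2 - (B + ⅗)/(B - 27) = 2 - (⅗ + B)/(-27 + B))
G(1987) - 1*4527516 = (-273/5 + 1987)/(-27 + 1987) - 1*4527516 = (9662/5)/1960 - 4527516 = (1/1960)*(9662/5) - 4527516 = 4831/4900 - 4527516 = -22184823569/4900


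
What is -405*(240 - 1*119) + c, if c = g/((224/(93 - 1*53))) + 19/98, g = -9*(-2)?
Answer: -2401078/49 ≈ -49002.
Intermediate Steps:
g = 18
c = 167/49 (c = 18/((224/(93 - 1*53))) + 19/98 = 18/((224/(93 - 53))) + 19*(1/98) = 18/((224/40)) + 19/98 = 18/((224*(1/40))) + 19/98 = 18/(28/5) + 19/98 = 18*(5/28) + 19/98 = 45/14 + 19/98 = 167/49 ≈ 3.4082)
-405*(240 - 1*119) + c = -405*(240 - 1*119) + 167/49 = -405*(240 - 119) + 167/49 = -405*121 + 167/49 = -49005 + 167/49 = -2401078/49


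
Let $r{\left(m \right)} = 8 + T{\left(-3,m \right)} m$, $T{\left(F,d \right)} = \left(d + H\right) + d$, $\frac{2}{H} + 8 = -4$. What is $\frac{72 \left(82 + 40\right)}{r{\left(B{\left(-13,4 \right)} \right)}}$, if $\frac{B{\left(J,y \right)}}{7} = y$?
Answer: $\frac{13176}{2357} \approx 5.5902$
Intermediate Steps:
$H = - \frac{1}{6}$ ($H = \frac{2}{-8 - 4} = \frac{2}{-12} = 2 \left(- \frac{1}{12}\right) = - \frac{1}{6} \approx -0.16667$)
$B{\left(J,y \right)} = 7 y$
$T{\left(F,d \right)} = - \frac{1}{6} + 2 d$ ($T{\left(F,d \right)} = \left(d - \frac{1}{6}\right) + d = \left(- \frac{1}{6} + d\right) + d = - \frac{1}{6} + 2 d$)
$r{\left(m \right)} = 8 + m \left(- \frac{1}{6} + 2 m\right)$ ($r{\left(m \right)} = 8 + \left(- \frac{1}{6} + 2 m\right) m = 8 + m \left(- \frac{1}{6} + 2 m\right)$)
$\frac{72 \left(82 + 40\right)}{r{\left(B{\left(-13,4 \right)} \right)}} = \frac{72 \left(82 + 40\right)}{8 + \frac{7 \cdot 4 \left(-1 + 12 \cdot 7 \cdot 4\right)}{6}} = \frac{72 \cdot 122}{8 + \frac{1}{6} \cdot 28 \left(-1 + 12 \cdot 28\right)} = \frac{8784}{8 + \frac{1}{6} \cdot 28 \left(-1 + 336\right)} = \frac{8784}{8 + \frac{1}{6} \cdot 28 \cdot 335} = \frac{8784}{8 + \frac{4690}{3}} = \frac{8784}{\frac{4714}{3}} = 8784 \cdot \frac{3}{4714} = \frac{13176}{2357}$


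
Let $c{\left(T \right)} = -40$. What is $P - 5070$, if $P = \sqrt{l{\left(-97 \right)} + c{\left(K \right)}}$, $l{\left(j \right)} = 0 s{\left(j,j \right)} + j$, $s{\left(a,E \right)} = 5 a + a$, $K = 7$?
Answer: $-5070 + i \sqrt{137} \approx -5070.0 + 11.705 i$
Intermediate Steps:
$s{\left(a,E \right)} = 6 a$
$l{\left(j \right)} = j$ ($l{\left(j \right)} = 0 \cdot 6 j + j = 0 + j = j$)
$P = i \sqrt{137}$ ($P = \sqrt{-97 - 40} = \sqrt{-137} = i \sqrt{137} \approx 11.705 i$)
$P - 5070 = i \sqrt{137} - 5070 = -5070 + i \sqrt{137}$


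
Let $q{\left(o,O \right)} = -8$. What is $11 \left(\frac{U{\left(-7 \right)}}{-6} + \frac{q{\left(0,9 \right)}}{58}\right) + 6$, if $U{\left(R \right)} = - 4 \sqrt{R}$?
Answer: $\frac{130}{29} + \frac{22 i \sqrt{7}}{3} \approx 4.4828 + 19.402 i$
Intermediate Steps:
$11 \left(\frac{U{\left(-7 \right)}}{-6} + \frac{q{\left(0,9 \right)}}{58}\right) + 6 = 11 \left(\frac{\left(-4\right) \sqrt{-7}}{-6} - \frac{8}{58}\right) + 6 = 11 \left(- 4 i \sqrt{7} \left(- \frac{1}{6}\right) - \frac{4}{29}\right) + 6 = 11 \left(\frac{2 i \sqrt{7}}{3} - \frac{4}{29}\right) + 6 = 11 \left(- \frac{4}{29} + \frac{2 i \sqrt{7}}{3}\right) + 6 = \left(- \frac{44}{29} + \frac{22 i \sqrt{7}}{3}\right) + 6 = \frac{130}{29} + \frac{22 i \sqrt{7}}{3}$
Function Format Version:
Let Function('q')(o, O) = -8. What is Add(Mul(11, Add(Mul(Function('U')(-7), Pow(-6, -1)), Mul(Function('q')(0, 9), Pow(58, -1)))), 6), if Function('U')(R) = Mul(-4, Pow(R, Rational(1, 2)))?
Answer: Add(Rational(130, 29), Mul(Rational(22, 3), I, Pow(7, Rational(1, 2)))) ≈ Add(4.4828, Mul(19.402, I))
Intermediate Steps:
Add(Mul(11, Add(Mul(Function('U')(-7), Pow(-6, -1)), Mul(Function('q')(0, 9), Pow(58, -1)))), 6) = Add(Mul(11, Add(Mul(Mul(-4, Pow(-7, Rational(1, 2))), Pow(-6, -1)), Mul(-8, Pow(58, -1)))), 6) = Add(Mul(11, Add(Mul(Mul(-4, Mul(I, Pow(7, Rational(1, 2)))), Rational(-1, 6)), Mul(-8, Rational(1, 58)))), 6) = Add(Mul(11, Add(Mul(Mul(-4, I, Pow(7, Rational(1, 2))), Rational(-1, 6)), Rational(-4, 29))), 6) = Add(Mul(11, Add(Mul(Rational(2, 3), I, Pow(7, Rational(1, 2))), Rational(-4, 29))), 6) = Add(Mul(11, Add(Rational(-4, 29), Mul(Rational(2, 3), I, Pow(7, Rational(1, 2))))), 6) = Add(Add(Rational(-44, 29), Mul(Rational(22, 3), I, Pow(7, Rational(1, 2)))), 6) = Add(Rational(130, 29), Mul(Rational(22, 3), I, Pow(7, Rational(1, 2))))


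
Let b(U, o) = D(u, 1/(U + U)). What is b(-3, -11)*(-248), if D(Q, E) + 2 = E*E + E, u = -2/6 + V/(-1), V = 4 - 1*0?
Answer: 4774/9 ≈ 530.44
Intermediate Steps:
V = 4 (V = 4 + 0 = 4)
u = -13/3 (u = -2/6 + 4/(-1) = -2*⅙ + 4*(-1) = -⅓ - 4 = -13/3 ≈ -4.3333)
D(Q, E) = -2 + E + E² (D(Q, E) = -2 + (E*E + E) = -2 + (E² + E) = -2 + (E + E²) = -2 + E + E²)
b(U, o) = -2 + 1/(2*U) + 1/(4*U²) (b(U, o) = -2 + 1/(U + U) + (1/(U + U))² = -2 + 1/(2*U) + (1/(2*U))² = -2 + 1/(2*U) + 1/(4*U²))
b(-3, -11)*(-248) = (-2 + (½)/(-3) + (¼)/(-3)²)*(-248) = (-2 + (½)*(-⅓) + (¼)*(⅑))*(-248) = (-2 - ⅙ + 1/36)*(-248) = -77/36*(-248) = 4774/9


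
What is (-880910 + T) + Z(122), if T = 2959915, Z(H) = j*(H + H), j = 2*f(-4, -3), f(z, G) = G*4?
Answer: 2073149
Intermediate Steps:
f(z, G) = 4*G
j = -24 (j = 2*(4*(-3)) = 2*(-12) = -24)
Z(H) = -48*H (Z(H) = -24*(H + H) = -48*H)
(-880910 + T) + Z(122) = (-880910 + 2959915) - 48*122 = 2079005 - 5856 = 2073149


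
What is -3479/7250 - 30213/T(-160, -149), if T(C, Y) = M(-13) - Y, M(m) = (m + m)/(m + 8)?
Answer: -365967853/1863250 ≈ -196.41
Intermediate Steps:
M(m) = 2*m/(8 + m) (M(m) = (2*m)/(8 + m) = 2*m/(8 + m))
T(C, Y) = 26/5 - Y (T(C, Y) = 2*(-13)/(8 - 13) - Y = 2*(-13)/(-5) - Y = 2*(-13)*(-⅕) - Y = 26/5 - Y)
-3479/7250 - 30213/T(-160, -149) = -3479/7250 - 30213/(26/5 - 1*(-149)) = -3479*1/7250 - 30213/(26/5 + 149) = -3479/7250 - 30213/771/5 = -3479/7250 - 30213*5/771 = -3479/7250 - 50355/257 = -365967853/1863250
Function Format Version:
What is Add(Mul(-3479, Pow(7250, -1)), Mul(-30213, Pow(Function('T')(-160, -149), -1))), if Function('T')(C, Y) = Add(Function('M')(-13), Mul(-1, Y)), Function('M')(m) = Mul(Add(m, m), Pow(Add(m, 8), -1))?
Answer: Rational(-365967853, 1863250) ≈ -196.41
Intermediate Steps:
Function('M')(m) = Mul(2, m, Pow(Add(8, m), -1)) (Function('M')(m) = Mul(Mul(2, m), Pow(Add(8, m), -1)) = Mul(2, m, Pow(Add(8, m), -1)))
Function('T')(C, Y) = Add(Rational(26, 5), Mul(-1, Y)) (Function('T')(C, Y) = Add(Mul(2, -13, Pow(Add(8, -13), -1)), Mul(-1, Y)) = Add(Mul(2, -13, Pow(-5, -1)), Mul(-1, Y)) = Add(Mul(2, -13, Rational(-1, 5)), Mul(-1, Y)) = Add(Rational(26, 5), Mul(-1, Y)))
Add(Mul(-3479, Pow(7250, -1)), Mul(-30213, Pow(Function('T')(-160, -149), -1))) = Add(Mul(-3479, Pow(7250, -1)), Mul(-30213, Pow(Add(Rational(26, 5), Mul(-1, -149)), -1))) = Add(Mul(-3479, Rational(1, 7250)), Mul(-30213, Pow(Add(Rational(26, 5), 149), -1))) = Add(Rational(-3479, 7250), Mul(-30213, Pow(Rational(771, 5), -1))) = Add(Rational(-3479, 7250), Mul(-30213, Rational(5, 771))) = Add(Rational(-3479, 7250), Rational(-50355, 257)) = Rational(-365967853, 1863250)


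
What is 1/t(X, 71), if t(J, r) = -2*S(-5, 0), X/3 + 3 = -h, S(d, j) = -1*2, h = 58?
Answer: ¼ ≈ 0.25000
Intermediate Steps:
S(d, j) = -2
X = -183 (X = -9 + 3*(-1*58) = -9 + 3*(-58) = -9 - 174 = -183)
t(J, r) = 4 (t(J, r) = -2*(-2) = 4)
1/t(X, 71) = 1/4 = ¼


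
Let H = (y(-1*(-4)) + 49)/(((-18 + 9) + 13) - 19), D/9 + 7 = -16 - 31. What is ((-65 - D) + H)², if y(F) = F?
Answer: 39212644/225 ≈ 1.7428e+5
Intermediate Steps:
D = -486 (D = -63 + 9*(-16 - 31) = -63 + 9*(-47) = -63 - 423 = -486)
H = -53/15 (H = (-1*(-4) + 49)/(((-18 + 9) + 13) - 19) = (4 + 49)/((-9 + 13) - 19) = 53/(4 - 19) = 53/(-15) = 53*(-1/15) = -53/15 ≈ -3.5333)
((-65 - D) + H)² = ((-65 - 1*(-486)) - 53/15)² = ((-65 + 486) - 53/15)² = (421 - 53/15)² = (6262/15)² = 39212644/225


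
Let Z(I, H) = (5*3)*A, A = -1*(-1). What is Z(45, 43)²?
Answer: 225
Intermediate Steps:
A = 1
Z(I, H) = 15 (Z(I, H) = (5*3)*1 = 15*1 = 15)
Z(45, 43)² = 15² = 225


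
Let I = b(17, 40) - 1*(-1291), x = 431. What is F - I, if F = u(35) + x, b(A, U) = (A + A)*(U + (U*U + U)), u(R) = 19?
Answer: -57961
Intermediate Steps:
b(A, U) = 2*A*(U² + 2*U) (b(A, U) = (2*A)*(U + (U² + U)) = (2*A)*(U + (U + U²)) = (2*A)*(U² + 2*U) = 2*A*(U² + 2*U))
F = 450 (F = 19 + 431 = 450)
I = 58411 (I = 2*17*40*(2 + 40) - 1*(-1291) = 2*17*40*42 + 1291 = 57120 + 1291 = 58411)
F - I = 450 - 1*58411 = 450 - 58411 = -57961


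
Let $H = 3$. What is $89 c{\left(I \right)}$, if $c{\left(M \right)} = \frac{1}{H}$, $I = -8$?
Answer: $\frac{89}{3} \approx 29.667$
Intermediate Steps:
$c{\left(M \right)} = \frac{1}{3}$
$89 c{\left(I \right)} = 89 \cdot \frac{1}{3} = \frac{89}{3}$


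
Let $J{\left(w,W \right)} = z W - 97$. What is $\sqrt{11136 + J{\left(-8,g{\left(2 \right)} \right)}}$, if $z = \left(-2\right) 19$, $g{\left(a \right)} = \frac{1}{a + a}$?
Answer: $\frac{3 \sqrt{4902}}{2} \approx 105.02$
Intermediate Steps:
$g{\left(a \right)} = \frac{1}{2 a}$
$z = -38$
$J{\left(w,W \right)} = -97 - 38 W$ ($J{\left(w,W \right)} = - 38 W - 97 = -97 - 38 W$)
$\sqrt{11136 + J{\left(-8,g{\left(2 \right)} \right)}} = \sqrt{11136 - \left(97 + 38 \frac{1}{2 \cdot 2}\right)} = \sqrt{11136 - \left(97 + 38 \cdot \frac{1}{2} \cdot \frac{1}{2}\right)} = \sqrt{11136 - \frac{213}{2}} = \sqrt{\frac{22059}{2}} = \frac{3 \sqrt{4902}}{2}$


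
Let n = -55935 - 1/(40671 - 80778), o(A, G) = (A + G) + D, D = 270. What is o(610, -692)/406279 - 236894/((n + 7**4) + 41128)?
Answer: 5153797144010/269894796211 ≈ 19.096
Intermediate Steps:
o(A, G) = 270 + A + G (o(A, G) = (A + G) + 270 = 270 + A + G)
n = -2243385044/40107 (n = -55935 - 1/(-40107) = -55935 - 1*(-1/40107) = -55935 + 1/40107 = -2243385044/40107 ≈ -55935.)
o(610, -692)/406279 - 236894/((n + 7**4) + 41128) = (270 + 610 - 692)/406279 - 236894/((-2243385044/40107 + 7**4) + 41128) = 188*(1/406279) - 236894/((-2243385044/40107 + 2401) + 41128) = 188/406279 - 236894/(-2147088137/40107 + 41128) = 188/406279 - 236894/(-497567441/40107) = 188/406279 - 236894*(-40107/497567441) = 188/406279 + 1357301094/71081063 = 5153797144010/269894796211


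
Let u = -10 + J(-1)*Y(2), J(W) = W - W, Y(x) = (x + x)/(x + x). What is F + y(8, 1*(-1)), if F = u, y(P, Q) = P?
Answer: -2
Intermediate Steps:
Y(x) = 1 (Y(x) = (2*x)/((2*x)) = (2*x)*(1/(2*x)) = 1)
J(W) = 0
u = -10 (u = -10 + 0*1 = -10 + 0 = -10)
F = -10
F + y(8, 1*(-1)) = -10 + 8 = -2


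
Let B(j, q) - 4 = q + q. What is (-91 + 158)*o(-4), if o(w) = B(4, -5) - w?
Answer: -134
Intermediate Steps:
B(j, q) = 4 + 2*q (B(j, q) = 4 + (q + q) = 4 + 2*q)
o(w) = -6 - w (o(w) = (4 + 2*(-5)) - w = (4 - 10) - w = -6 - w)
(-91 + 158)*o(-4) = (-91 + 158)*(-6 - 1*(-4)) = 67*(-6 + 4) = 67*(-2) = -134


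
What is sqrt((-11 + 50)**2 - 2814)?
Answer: I*sqrt(1293) ≈ 35.958*I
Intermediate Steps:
sqrt((-11 + 50)**2 - 2814) = sqrt(39**2 - 2814) = sqrt(1521 - 2814) = sqrt(-1293) = I*sqrt(1293)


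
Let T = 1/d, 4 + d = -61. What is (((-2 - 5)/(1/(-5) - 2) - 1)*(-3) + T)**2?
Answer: 22005481/511225 ≈ 43.045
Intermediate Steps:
d = -65 (d = -4 - 61 = -65)
T = -1/65 (T = 1/(-65) = -1/65 ≈ -0.015385)
(((-2 - 5)/(1/(-5) - 2) - 1)*(-3) + T)**2 = (((-2 - 5)/(1/(-5) - 2) - 1)*(-3) - 1/65)**2 = ((-7/(-1/5 - 2) - 1)*(-3) - 1/65)**2 = ((-7/(-11/5) - 1)*(-3) - 1/65)**2 = ((-7*(-5/11) - 1)*(-3) - 1/65)**2 = ((35/11 - 1)*(-3) - 1/65)**2 = ((24/11)*(-3) - 1/65)**2 = (-72/11 - 1/65)**2 = (-4691/715)**2 = 22005481/511225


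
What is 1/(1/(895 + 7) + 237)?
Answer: 902/213775 ≈ 0.0042194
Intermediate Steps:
1/(1/(895 + 7) + 237) = 1/(1/902 + 237) = 1/(213775/902) = 902/213775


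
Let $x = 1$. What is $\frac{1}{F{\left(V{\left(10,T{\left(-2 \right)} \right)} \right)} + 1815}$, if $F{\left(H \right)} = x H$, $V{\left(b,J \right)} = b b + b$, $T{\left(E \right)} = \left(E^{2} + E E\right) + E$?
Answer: $\frac{1}{1925} \approx 0.00051948$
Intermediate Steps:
$T{\left(E \right)} = E + 2 E^{2}$ ($T{\left(E \right)} = \left(E^{2} + E^{2}\right) + E = 2 E^{2} + E = E + 2 E^{2}$)
$V{\left(b,J \right)} = b + b^{2}$ ($V{\left(b,J \right)} = b^{2} + b = b + b^{2}$)
$F{\left(H \right)} = H$ ($F{\left(H \right)} = 1 H = H$)
$\frac{1}{F{\left(V{\left(10,T{\left(-2 \right)} \right)} \right)} + 1815} = \frac{1}{10 \left(1 + 10\right) + 1815} = \frac{1}{10 \cdot 11 + 1815} = \frac{1}{110 + 1815} = \frac{1}{1925}$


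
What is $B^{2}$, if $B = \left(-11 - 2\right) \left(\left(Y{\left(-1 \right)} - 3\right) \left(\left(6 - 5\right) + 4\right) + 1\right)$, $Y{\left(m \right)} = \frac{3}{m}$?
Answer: $142129$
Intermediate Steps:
$B = 377$ ($B = \left(-11 - 2\right) \left(\left(\frac{3}{-1} - 3\right) \left(\left(6 - 5\right) + 4\right) + 1\right) = - 13 \left(\left(3 \left(-1\right) - 3\right) \left(1 + 4\right) + 1\right) = - 13 \left(\left(-3 - 3\right) 5 + 1\right) = - 13 \left(\left(-6\right) 5 + 1\right) = - 13 \left(-30 + 1\right) = \left(-13\right) \left(-29\right) = 377$)
$B^{2} = 377^{2} = 142129$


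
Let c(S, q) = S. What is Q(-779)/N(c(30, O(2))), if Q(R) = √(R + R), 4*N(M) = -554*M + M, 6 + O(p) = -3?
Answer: -2*I*√1558/8295 ≈ -0.0095169*I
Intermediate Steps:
O(p) = -9 (O(p) = -6 - 3 = -9)
N(M) = -553*M/4 (N(M) = (-554*M + M)/4 = (-553*M)/4 = -553*M/4)
Q(R) = √2*√R (Q(R) = √(2*R) = √2*√R)
Q(-779)/N(c(30, O(2))) = (√2*√(-779))/((-553/4*30)) = (√2*(I*√779))/(-8295/2) = (I*√1558)*(-2/8295) = -2*I*√1558/8295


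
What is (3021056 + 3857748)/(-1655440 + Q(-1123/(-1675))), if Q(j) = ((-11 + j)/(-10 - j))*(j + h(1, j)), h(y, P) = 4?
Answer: -102966323509550/24779613586227 ≈ -4.1553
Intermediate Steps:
Q(j) = (-11 + j)*(4 + j)/(-10 - j) (Q(j) = ((-11 + j)/(-10 - j))*(j + 4) = ((-11 + j)/(-10 - j))*(4 + j) = (-11 + j)*(4 + j)/(-10 - j))
(3021056 + 3857748)/(-1655440 + Q(-1123/(-1675))) = (3021056 + 3857748)/(-1655440 + (44 - (-1123/(-1675))² + 7*(-1123/(-1675)))/(10 - 1123/(-1675))) = 6878804/(-1655440 + (44 - (-1123*(-1/1675))² + 7*(-1123*(-1/1675)))/(10 - 1123*(-1/1675))) = 6878804/(-1655440 + (44 - (1123/1675)² + 7*(1123/1675))/(10 + 1123/1675)) = 6878804/(-1655440 + (44 - 1*1261129/2805625 + 7861/1675)/(17873/1675)) = 6878804/(-1655440 + 1675*(44 - 1261129/2805625 + 7861/1675)/17873) = 6878804/(-1655440 + (1675/17873)*(135353546/2805625)) = 6878804/(-1655440 + 135353546/29937275) = 6878804/(-49559227172454/29937275) = 6878804*(-29937275/49559227172454) = -102966323509550/24779613586227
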